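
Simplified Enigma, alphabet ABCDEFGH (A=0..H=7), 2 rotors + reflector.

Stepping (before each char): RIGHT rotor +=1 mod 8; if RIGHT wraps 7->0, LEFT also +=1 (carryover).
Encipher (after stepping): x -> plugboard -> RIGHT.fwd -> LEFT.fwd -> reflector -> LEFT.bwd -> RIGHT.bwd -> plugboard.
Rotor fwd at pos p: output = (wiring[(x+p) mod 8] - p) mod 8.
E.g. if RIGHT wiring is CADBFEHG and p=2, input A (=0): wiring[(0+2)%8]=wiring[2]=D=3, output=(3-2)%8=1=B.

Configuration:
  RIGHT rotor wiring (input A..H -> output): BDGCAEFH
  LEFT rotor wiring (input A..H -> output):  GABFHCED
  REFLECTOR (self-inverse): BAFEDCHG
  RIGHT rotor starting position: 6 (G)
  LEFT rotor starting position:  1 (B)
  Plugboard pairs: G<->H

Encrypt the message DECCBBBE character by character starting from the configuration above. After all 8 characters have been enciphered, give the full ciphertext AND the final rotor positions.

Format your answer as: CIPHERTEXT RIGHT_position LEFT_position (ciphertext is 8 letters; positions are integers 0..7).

Answer: GGHGGFAA 6 2

Derivation:
Char 1 ('D'): step: R->7, L=1; D->plug->D->R->H->L->F->refl->C->L'->G->R'->H->plug->G
Char 2 ('E'): step: R->0, L->2 (L advanced); E->plug->E->R->A->L->H->refl->G->L'->H->R'->H->plug->G
Char 3 ('C'): step: R->1, L=2; C->plug->C->R->B->L->D->refl->E->L'->G->R'->G->plug->H
Char 4 ('C'): step: R->2, L=2; C->plug->C->R->G->L->E->refl->D->L'->B->R'->H->plug->G
Char 5 ('B'): step: R->3, L=2; B->plug->B->R->F->L->B->refl->A->L'->D->R'->H->plug->G
Char 6 ('B'): step: R->4, L=2; B->plug->B->R->A->L->H->refl->G->L'->H->R'->F->plug->F
Char 7 ('B'): step: R->5, L=2; B->plug->B->R->A->L->H->refl->G->L'->H->R'->A->plug->A
Char 8 ('E'): step: R->6, L=2; E->plug->E->R->A->L->H->refl->G->L'->H->R'->A->plug->A
Final: ciphertext=GGHGGFAA, RIGHT=6, LEFT=2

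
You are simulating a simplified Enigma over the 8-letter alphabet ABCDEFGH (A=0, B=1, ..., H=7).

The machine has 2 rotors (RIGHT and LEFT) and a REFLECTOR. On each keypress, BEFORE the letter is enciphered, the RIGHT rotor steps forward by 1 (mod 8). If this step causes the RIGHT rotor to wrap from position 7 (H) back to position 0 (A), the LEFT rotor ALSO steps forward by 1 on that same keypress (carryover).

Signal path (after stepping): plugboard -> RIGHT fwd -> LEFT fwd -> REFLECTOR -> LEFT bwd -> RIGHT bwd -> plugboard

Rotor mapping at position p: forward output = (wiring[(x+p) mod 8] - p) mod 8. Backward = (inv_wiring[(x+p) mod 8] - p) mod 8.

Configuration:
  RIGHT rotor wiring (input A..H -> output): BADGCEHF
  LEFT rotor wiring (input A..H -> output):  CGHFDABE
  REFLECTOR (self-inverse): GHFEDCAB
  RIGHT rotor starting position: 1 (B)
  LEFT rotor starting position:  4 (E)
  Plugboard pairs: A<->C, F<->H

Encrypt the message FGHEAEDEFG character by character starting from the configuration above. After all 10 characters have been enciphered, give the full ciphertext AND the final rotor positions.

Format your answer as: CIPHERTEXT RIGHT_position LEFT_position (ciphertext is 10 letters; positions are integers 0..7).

Answer: CEADGFGAGC 3 5

Derivation:
Char 1 ('F'): step: R->2, L=4; F->plug->H->R->G->L->D->refl->E->L'->B->R'->A->plug->C
Char 2 ('G'): step: R->3, L=4; G->plug->G->R->F->L->C->refl->F->L'->C->R'->E->plug->E
Char 3 ('H'): step: R->4, L=4; H->plug->F->R->E->L->G->refl->A->L'->D->R'->C->plug->A
Char 4 ('E'): step: R->5, L=4; E->plug->E->R->D->L->A->refl->G->L'->E->R'->D->plug->D
Char 5 ('A'): step: R->6, L=4; A->plug->C->R->D->L->A->refl->G->L'->E->R'->G->plug->G
Char 6 ('E'): step: R->7, L=4; E->plug->E->R->H->L->B->refl->H->L'->A->R'->H->plug->F
Char 7 ('D'): step: R->0, L->5 (L advanced); D->plug->D->R->G->L->A->refl->G->L'->H->R'->G->plug->G
Char 8 ('E'): step: R->1, L=5; E->plug->E->R->D->L->F->refl->C->L'->F->R'->C->plug->A
Char 9 ('F'): step: R->2, L=5; F->plug->H->R->G->L->A->refl->G->L'->H->R'->G->plug->G
Char 10 ('G'): step: R->3, L=5; G->plug->G->R->F->L->C->refl->F->L'->D->R'->A->plug->C
Final: ciphertext=CEADGFGAGC, RIGHT=3, LEFT=5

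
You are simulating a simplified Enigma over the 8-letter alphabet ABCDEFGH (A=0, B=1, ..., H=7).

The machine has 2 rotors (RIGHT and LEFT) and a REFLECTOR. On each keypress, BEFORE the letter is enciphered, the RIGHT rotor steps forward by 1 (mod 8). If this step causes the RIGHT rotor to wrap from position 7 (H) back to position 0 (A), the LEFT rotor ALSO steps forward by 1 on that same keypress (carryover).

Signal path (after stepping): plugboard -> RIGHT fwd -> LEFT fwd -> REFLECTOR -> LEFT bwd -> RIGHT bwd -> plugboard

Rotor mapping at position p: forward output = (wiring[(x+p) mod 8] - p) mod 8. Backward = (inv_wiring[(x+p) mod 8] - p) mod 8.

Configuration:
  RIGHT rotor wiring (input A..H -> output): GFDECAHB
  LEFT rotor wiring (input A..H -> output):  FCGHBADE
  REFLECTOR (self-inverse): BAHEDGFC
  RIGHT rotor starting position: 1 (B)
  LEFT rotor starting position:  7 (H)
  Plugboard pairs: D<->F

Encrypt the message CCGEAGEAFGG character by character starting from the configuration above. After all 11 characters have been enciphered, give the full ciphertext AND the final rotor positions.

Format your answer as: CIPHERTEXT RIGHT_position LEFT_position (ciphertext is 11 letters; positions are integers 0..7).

Answer: ADEFCHDHDHA 4 0

Derivation:
Char 1 ('C'): step: R->2, L=7; C->plug->C->R->A->L->F->refl->G->L'->B->R'->A->plug->A
Char 2 ('C'): step: R->3, L=7; C->plug->C->R->F->L->C->refl->H->L'->D->R'->F->plug->D
Char 3 ('G'): step: R->4, L=7; G->plug->G->R->H->L->E->refl->D->L'->C->R'->E->plug->E
Char 4 ('E'): step: R->5, L=7; E->plug->E->R->A->L->F->refl->G->L'->B->R'->D->plug->F
Char 5 ('A'): step: R->6, L=7; A->plug->A->R->B->L->G->refl->F->L'->A->R'->C->plug->C
Char 6 ('G'): step: R->7, L=7; G->plug->G->R->B->L->G->refl->F->L'->A->R'->H->plug->H
Char 7 ('E'): step: R->0, L->0 (L advanced); E->plug->E->R->C->L->G->refl->F->L'->A->R'->F->plug->D
Char 8 ('A'): step: R->1, L=0; A->plug->A->R->E->L->B->refl->A->L'->F->R'->H->plug->H
Char 9 ('F'): step: R->2, L=0; F->plug->D->R->G->L->D->refl->E->L'->H->R'->F->plug->D
Char 10 ('G'): step: R->3, L=0; G->plug->G->R->C->L->G->refl->F->L'->A->R'->H->plug->H
Char 11 ('G'): step: R->4, L=0; G->plug->G->R->H->L->E->refl->D->L'->G->R'->A->plug->A
Final: ciphertext=ADEFCHDHDHA, RIGHT=4, LEFT=0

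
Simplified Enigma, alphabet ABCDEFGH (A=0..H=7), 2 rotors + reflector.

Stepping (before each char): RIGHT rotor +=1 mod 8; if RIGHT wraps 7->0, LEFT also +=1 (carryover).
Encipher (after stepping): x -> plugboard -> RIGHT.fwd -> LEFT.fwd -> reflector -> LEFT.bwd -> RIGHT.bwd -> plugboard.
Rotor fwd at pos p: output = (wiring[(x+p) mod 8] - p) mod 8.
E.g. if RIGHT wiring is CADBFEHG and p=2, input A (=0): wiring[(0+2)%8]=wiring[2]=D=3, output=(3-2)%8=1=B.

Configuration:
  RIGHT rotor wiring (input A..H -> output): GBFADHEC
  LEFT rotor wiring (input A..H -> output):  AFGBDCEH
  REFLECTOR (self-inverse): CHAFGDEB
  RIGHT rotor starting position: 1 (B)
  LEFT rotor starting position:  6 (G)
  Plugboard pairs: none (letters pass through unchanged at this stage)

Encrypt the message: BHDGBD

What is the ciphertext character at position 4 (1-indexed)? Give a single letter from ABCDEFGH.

Char 1 ('B'): step: R->2, L=6; B->plug->B->R->G->L->F->refl->D->L'->F->R'->D->plug->D
Char 2 ('H'): step: R->3, L=6; H->plug->H->R->C->L->C->refl->A->L'->E->R'->C->plug->C
Char 3 ('D'): step: R->4, L=6; D->plug->D->R->G->L->F->refl->D->L'->F->R'->F->plug->F
Char 4 ('G'): step: R->5, L=6; G->plug->G->R->D->L->H->refl->B->L'->B->R'->D->plug->D

D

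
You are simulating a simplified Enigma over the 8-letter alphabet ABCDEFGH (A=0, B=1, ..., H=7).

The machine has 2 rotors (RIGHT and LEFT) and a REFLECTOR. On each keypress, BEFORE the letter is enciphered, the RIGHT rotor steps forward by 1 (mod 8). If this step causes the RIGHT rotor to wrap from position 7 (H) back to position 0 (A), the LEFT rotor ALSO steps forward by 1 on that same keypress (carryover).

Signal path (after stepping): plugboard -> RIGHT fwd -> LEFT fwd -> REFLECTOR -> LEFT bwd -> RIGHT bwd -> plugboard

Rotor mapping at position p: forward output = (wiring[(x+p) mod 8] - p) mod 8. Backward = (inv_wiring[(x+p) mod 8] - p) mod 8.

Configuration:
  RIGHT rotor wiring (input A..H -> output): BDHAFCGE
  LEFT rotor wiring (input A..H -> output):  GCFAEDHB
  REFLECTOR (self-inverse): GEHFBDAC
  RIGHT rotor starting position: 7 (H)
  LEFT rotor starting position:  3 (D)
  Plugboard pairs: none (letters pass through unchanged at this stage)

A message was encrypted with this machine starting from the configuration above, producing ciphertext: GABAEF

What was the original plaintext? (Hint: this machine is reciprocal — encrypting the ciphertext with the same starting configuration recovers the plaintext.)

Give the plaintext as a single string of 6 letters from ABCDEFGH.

Char 1 ('G'): step: R->0, L->4 (L advanced); G->plug->G->R->G->L->B->refl->E->L'->H->R'->C->plug->C
Char 2 ('A'): step: R->1, L=4; A->plug->A->R->C->L->D->refl->F->L'->D->R'->G->plug->G
Char 3 ('B'): step: R->2, L=4; B->plug->B->R->G->L->B->refl->E->L'->H->R'->G->plug->G
Char 4 ('A'): step: R->3, L=4; A->plug->A->R->F->L->G->refl->A->L'->A->R'->G->plug->G
Char 5 ('E'): step: R->4, L=4; E->plug->E->R->F->L->G->refl->A->L'->A->R'->D->plug->D
Char 6 ('F'): step: R->5, L=4; F->plug->F->R->C->L->D->refl->F->L'->D->R'->G->plug->G

Answer: CGGGDG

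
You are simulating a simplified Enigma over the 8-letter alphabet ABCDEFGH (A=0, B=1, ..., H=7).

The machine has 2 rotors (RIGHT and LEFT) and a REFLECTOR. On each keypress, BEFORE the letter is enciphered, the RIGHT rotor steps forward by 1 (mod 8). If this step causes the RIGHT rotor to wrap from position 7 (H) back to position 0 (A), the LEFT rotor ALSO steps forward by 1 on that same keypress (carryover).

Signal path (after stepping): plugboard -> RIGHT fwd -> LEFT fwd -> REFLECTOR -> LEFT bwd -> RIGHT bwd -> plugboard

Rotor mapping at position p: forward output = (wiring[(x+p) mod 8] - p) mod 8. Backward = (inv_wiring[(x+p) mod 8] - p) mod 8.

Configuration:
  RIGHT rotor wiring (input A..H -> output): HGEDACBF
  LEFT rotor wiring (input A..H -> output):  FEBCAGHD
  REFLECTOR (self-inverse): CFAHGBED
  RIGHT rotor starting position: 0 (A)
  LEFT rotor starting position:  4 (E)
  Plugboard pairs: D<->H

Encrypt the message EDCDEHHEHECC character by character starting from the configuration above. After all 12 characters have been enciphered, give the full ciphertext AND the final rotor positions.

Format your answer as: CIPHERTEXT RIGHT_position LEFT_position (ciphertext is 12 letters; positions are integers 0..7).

Answer: ACAGABFBGDFF 4 5

Derivation:
Char 1 ('E'): step: R->1, L=4; E->plug->E->R->B->L->C->refl->A->L'->F->R'->A->plug->A
Char 2 ('D'): step: R->2, L=4; D->plug->H->R->E->L->B->refl->F->L'->G->R'->C->plug->C
Char 3 ('C'): step: R->3, L=4; C->plug->C->R->H->L->G->refl->E->L'->A->R'->A->plug->A
Char 4 ('D'): step: R->4, L=4; D->plug->H->R->H->L->G->refl->E->L'->A->R'->G->plug->G
Char 5 ('E'): step: R->5, L=4; E->plug->E->R->B->L->C->refl->A->L'->F->R'->A->plug->A
Char 6 ('H'): step: R->6, L=4; H->plug->D->R->A->L->E->refl->G->L'->H->R'->B->plug->B
Char 7 ('H'): step: R->7, L=4; H->plug->D->R->F->L->A->refl->C->L'->B->R'->F->plug->F
Char 8 ('E'): step: R->0, L->5 (L advanced); E->plug->E->R->A->L->B->refl->F->L'->G->R'->B->plug->B
Char 9 ('H'): step: R->1, L=5; H->plug->D->R->H->L->D->refl->H->L'->E->R'->G->plug->G
Char 10 ('E'): step: R->2, L=5; E->plug->E->R->H->L->D->refl->H->L'->E->R'->H->plug->D
Char 11 ('C'): step: R->3, L=5; C->plug->C->R->H->L->D->refl->H->L'->E->R'->F->plug->F
Char 12 ('C'): step: R->4, L=5; C->plug->C->R->F->L->E->refl->G->L'->C->R'->F->plug->F
Final: ciphertext=ACAGABFBGDFF, RIGHT=4, LEFT=5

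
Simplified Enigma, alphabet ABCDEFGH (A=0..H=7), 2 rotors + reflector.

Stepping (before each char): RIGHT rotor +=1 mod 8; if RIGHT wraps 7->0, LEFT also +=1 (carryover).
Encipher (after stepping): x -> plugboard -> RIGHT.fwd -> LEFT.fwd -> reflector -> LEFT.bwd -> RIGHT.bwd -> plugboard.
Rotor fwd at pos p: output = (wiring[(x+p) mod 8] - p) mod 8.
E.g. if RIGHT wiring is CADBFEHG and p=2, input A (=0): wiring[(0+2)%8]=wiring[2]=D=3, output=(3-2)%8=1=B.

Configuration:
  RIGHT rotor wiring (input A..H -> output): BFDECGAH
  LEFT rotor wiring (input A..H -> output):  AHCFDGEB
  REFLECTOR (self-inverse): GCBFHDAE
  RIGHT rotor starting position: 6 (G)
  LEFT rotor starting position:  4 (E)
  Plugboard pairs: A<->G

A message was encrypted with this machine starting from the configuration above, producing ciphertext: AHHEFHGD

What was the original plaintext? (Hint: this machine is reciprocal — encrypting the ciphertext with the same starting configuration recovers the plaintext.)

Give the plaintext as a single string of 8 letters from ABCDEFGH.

Answer: HFGABCCF

Derivation:
Char 1 ('A'): step: R->7, L=4; A->plug->G->R->H->L->B->refl->C->L'->B->R'->H->plug->H
Char 2 ('H'): step: R->0, L->5 (L advanced); H->plug->H->R->H->L->G->refl->A->L'->G->R'->F->plug->F
Char 3 ('H'): step: R->1, L=5; H->plug->H->R->A->L->B->refl->C->L'->E->R'->A->plug->G
Char 4 ('E'): step: R->2, L=5; E->plug->E->R->G->L->A->refl->G->L'->H->R'->G->plug->A
Char 5 ('F'): step: R->3, L=5; F->plug->F->R->G->L->A->refl->G->L'->H->R'->B->plug->B
Char 6 ('H'): step: R->4, L=5; H->plug->H->R->A->L->B->refl->C->L'->E->R'->C->plug->C
Char 7 ('G'): step: R->5, L=5; G->plug->A->R->B->L->H->refl->E->L'->C->R'->C->plug->C
Char 8 ('D'): step: R->6, L=5; D->plug->D->R->H->L->G->refl->A->L'->G->R'->F->plug->F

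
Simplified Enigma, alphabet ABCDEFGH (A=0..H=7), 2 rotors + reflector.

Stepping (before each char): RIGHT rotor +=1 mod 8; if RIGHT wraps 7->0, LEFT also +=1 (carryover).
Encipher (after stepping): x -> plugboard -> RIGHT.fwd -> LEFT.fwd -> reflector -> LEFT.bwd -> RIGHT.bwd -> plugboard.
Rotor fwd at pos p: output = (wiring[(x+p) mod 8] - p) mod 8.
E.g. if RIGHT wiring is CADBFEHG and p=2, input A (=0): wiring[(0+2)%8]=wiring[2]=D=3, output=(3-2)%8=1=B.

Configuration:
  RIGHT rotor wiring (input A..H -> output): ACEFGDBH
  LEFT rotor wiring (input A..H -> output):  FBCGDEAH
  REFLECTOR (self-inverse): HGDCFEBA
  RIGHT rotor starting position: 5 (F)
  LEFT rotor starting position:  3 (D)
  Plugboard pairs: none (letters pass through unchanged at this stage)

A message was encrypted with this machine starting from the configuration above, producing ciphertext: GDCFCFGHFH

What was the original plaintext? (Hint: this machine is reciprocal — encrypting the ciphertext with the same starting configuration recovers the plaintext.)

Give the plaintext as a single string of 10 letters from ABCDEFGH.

Answer: HAEAGAHGAD

Derivation:
Char 1 ('G'): step: R->6, L=3; G->plug->G->R->A->L->D->refl->C->L'->F->R'->H->plug->H
Char 2 ('D'): step: R->7, L=3; D->plug->D->R->F->L->C->refl->D->L'->A->R'->A->plug->A
Char 3 ('C'): step: R->0, L->4 (L advanced); C->plug->C->R->E->L->B->refl->G->L'->G->R'->E->plug->E
Char 4 ('F'): step: R->1, L=4; F->plug->F->R->A->L->H->refl->A->L'->B->R'->A->plug->A
Char 5 ('C'): step: R->2, L=4; C->plug->C->R->E->L->B->refl->G->L'->G->R'->G->plug->G
Char 6 ('F'): step: R->3, L=4; F->plug->F->R->F->L->F->refl->E->L'->C->R'->A->plug->A
Char 7 ('G'): step: R->4, L=4; G->plug->G->R->A->L->H->refl->A->L'->B->R'->H->plug->H
Char 8 ('H'): step: R->5, L=4; H->plug->H->R->B->L->A->refl->H->L'->A->R'->G->plug->G
Char 9 ('F'): step: R->6, L=4; F->plug->F->R->H->L->C->refl->D->L'->D->R'->A->plug->A
Char 10 ('H'): step: R->7, L=4; H->plug->H->R->C->L->E->refl->F->L'->F->R'->D->plug->D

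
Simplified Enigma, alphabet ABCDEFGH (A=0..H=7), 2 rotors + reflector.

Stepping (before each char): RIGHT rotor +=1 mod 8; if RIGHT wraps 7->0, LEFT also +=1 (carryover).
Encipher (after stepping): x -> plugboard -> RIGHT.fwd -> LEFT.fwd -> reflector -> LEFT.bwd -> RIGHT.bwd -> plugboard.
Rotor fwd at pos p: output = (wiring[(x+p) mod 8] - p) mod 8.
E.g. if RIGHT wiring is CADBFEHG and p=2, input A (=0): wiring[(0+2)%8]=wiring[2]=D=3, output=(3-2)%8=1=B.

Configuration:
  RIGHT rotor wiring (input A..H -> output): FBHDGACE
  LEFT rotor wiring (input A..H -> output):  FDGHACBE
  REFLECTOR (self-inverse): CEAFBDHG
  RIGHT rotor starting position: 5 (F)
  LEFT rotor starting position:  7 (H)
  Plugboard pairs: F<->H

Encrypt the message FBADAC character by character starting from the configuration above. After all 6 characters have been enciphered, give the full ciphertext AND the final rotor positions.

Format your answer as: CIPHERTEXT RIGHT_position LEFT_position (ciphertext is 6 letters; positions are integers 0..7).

Answer: HDFFCF 3 0

Derivation:
Char 1 ('F'): step: R->6, L=7; F->plug->H->R->C->L->E->refl->B->L'->F->R'->F->plug->H
Char 2 ('B'): step: R->7, L=7; B->plug->B->R->G->L->D->refl->F->L'->A->R'->D->plug->D
Char 3 ('A'): step: R->0, L->0 (L advanced); A->plug->A->R->F->L->C->refl->A->L'->E->R'->H->plug->F
Char 4 ('D'): step: R->1, L=0; D->plug->D->R->F->L->C->refl->A->L'->E->R'->H->plug->F
Char 5 ('A'): step: R->2, L=0; A->plug->A->R->F->L->C->refl->A->L'->E->R'->C->plug->C
Char 6 ('C'): step: R->3, L=0; C->plug->C->R->F->L->C->refl->A->L'->E->R'->H->plug->F
Final: ciphertext=HDFFCF, RIGHT=3, LEFT=0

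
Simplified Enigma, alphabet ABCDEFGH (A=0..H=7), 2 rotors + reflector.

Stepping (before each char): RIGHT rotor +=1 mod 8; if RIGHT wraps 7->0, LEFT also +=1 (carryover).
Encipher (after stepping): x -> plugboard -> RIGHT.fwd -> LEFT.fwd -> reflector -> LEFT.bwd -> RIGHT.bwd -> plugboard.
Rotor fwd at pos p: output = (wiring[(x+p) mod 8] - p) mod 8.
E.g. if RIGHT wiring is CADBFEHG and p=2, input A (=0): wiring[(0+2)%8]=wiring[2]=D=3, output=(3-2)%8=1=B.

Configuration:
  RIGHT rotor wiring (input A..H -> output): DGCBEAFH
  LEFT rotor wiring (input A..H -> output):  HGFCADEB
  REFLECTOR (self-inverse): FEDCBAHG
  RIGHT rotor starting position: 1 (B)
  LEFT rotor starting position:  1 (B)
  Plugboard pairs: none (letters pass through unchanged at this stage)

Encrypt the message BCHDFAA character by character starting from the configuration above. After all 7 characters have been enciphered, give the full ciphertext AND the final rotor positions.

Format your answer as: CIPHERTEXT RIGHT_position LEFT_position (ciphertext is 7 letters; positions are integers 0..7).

Answer: EEBBAHH 0 2

Derivation:
Char 1 ('B'): step: R->2, L=1; B->plug->B->R->H->L->G->refl->H->L'->D->R'->E->plug->E
Char 2 ('C'): step: R->3, L=1; C->plug->C->R->F->L->D->refl->C->L'->E->R'->E->plug->E
Char 3 ('H'): step: R->4, L=1; H->plug->H->R->F->L->D->refl->C->L'->E->R'->B->plug->B
Char 4 ('D'): step: R->5, L=1; D->plug->D->R->G->L->A->refl->F->L'->A->R'->B->plug->B
Char 5 ('F'): step: R->6, L=1; F->plug->F->R->D->L->H->refl->G->L'->H->R'->A->plug->A
Char 6 ('A'): step: R->7, L=1; A->plug->A->R->A->L->F->refl->A->L'->G->R'->H->plug->H
Char 7 ('A'): step: R->0, L->2 (L advanced); A->plug->A->R->D->L->B->refl->E->L'->H->R'->H->plug->H
Final: ciphertext=EEBBAHH, RIGHT=0, LEFT=2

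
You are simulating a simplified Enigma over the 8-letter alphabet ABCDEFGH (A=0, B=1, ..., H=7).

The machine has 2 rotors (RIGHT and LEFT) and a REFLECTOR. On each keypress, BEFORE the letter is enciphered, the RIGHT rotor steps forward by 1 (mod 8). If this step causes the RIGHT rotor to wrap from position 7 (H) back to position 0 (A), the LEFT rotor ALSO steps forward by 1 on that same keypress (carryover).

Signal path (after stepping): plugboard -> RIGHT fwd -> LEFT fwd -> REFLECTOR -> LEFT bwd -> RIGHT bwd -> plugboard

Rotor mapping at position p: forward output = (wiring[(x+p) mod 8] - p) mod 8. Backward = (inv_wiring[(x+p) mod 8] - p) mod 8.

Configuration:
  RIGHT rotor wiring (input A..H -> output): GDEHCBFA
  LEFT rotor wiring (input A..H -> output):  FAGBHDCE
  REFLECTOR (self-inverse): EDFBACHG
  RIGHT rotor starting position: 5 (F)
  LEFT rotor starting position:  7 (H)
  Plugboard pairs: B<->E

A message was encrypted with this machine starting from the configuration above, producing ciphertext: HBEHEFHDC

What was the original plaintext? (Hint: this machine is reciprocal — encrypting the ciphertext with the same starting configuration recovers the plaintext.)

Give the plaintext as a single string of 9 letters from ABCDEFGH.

Answer: FCGEBBEFB

Derivation:
Char 1 ('H'): step: R->6, L=7; H->plug->H->R->D->L->H->refl->G->L'->B->R'->F->plug->F
Char 2 ('B'): step: R->7, L=7; B->plug->E->R->A->L->F->refl->C->L'->E->R'->C->plug->C
Char 3 ('E'): step: R->0, L->0 (L advanced); E->plug->B->R->D->L->B->refl->D->L'->F->R'->G->plug->G
Char 4 ('H'): step: R->1, L=0; H->plug->H->R->F->L->D->refl->B->L'->D->R'->B->plug->E
Char 5 ('E'): step: R->2, L=0; E->plug->B->R->F->L->D->refl->B->L'->D->R'->E->plug->B
Char 6 ('F'): step: R->3, L=0; F->plug->F->R->D->L->B->refl->D->L'->F->R'->E->plug->B
Char 7 ('H'): step: R->4, L=0; H->plug->H->R->D->L->B->refl->D->L'->F->R'->B->plug->E
Char 8 ('D'): step: R->5, L=0; D->plug->D->R->B->L->A->refl->E->L'->H->R'->F->plug->F
Char 9 ('C'): step: R->6, L=0; C->plug->C->R->A->L->F->refl->C->L'->G->R'->E->plug->B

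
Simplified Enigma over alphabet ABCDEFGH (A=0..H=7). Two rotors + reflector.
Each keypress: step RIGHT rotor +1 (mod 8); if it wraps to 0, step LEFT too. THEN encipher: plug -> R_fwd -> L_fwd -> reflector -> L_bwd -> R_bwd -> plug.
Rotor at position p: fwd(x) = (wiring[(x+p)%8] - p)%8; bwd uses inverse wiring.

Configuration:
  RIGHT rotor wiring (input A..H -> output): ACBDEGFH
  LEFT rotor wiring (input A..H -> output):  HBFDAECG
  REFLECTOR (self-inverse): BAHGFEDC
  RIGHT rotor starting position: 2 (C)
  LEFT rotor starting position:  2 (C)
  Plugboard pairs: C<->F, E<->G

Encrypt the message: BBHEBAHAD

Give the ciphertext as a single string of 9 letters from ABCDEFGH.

Char 1 ('B'): step: R->3, L=2; B->plug->B->R->B->L->B->refl->A->L'->E->R'->E->plug->G
Char 2 ('B'): step: R->4, L=2; B->plug->B->R->C->L->G->refl->D->L'->A->R'->A->plug->A
Char 3 ('H'): step: R->5, L=2; H->plug->H->R->H->L->H->refl->C->L'->D->R'->D->plug->D
Char 4 ('E'): step: R->6, L=2; E->plug->G->R->G->L->F->refl->E->L'->F->R'->F->plug->C
Char 5 ('B'): step: R->7, L=2; B->plug->B->R->B->L->B->refl->A->L'->E->R'->E->plug->G
Char 6 ('A'): step: R->0, L->3 (L advanced); A->plug->A->R->A->L->A->refl->B->L'->C->R'->B->plug->B
Char 7 ('H'): step: R->1, L=3; H->plug->H->R->H->L->C->refl->H->L'->D->R'->D->plug->D
Char 8 ('A'): step: R->2, L=3; A->plug->A->R->H->L->C->refl->H->L'->D->R'->E->plug->G
Char 9 ('D'): step: R->3, L=3; D->plug->D->R->C->L->B->refl->A->L'->A->R'->A->plug->A

Answer: GADCGBDGA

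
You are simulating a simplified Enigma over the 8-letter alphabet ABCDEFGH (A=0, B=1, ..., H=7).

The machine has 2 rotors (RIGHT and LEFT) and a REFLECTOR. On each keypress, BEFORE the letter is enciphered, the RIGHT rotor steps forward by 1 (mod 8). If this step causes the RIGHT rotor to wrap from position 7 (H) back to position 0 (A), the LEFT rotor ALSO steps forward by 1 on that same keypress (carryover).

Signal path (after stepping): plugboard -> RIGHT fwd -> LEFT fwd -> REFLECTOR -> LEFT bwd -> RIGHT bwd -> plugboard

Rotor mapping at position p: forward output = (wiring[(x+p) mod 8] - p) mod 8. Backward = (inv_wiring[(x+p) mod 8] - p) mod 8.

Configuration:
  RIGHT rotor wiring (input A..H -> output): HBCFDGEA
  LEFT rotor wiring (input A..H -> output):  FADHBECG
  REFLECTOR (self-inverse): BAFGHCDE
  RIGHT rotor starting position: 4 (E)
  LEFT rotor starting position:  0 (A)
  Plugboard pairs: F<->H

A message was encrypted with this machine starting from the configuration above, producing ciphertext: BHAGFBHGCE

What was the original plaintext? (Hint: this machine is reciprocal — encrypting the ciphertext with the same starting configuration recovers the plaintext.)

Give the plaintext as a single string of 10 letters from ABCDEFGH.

Char 1 ('B'): step: R->5, L=0; B->plug->B->R->H->L->G->refl->D->L'->C->R'->D->plug->D
Char 2 ('H'): step: R->6, L=0; H->plug->F->R->H->L->G->refl->D->L'->C->R'->B->plug->B
Char 3 ('A'): step: R->7, L=0; A->plug->A->R->B->L->A->refl->B->L'->E->R'->F->plug->H
Char 4 ('G'): step: R->0, L->1 (L advanced); G->plug->G->R->E->L->D->refl->G->L'->C->R'->C->plug->C
Char 5 ('F'): step: R->1, L=1; F->plug->H->R->G->L->F->refl->C->L'->B->R'->B->plug->B
Char 6 ('B'): step: R->2, L=1; B->plug->B->R->D->L->A->refl->B->L'->F->R'->G->plug->G
Char 7 ('H'): step: R->3, L=1; H->plug->F->R->E->L->D->refl->G->L'->C->R'->A->plug->A
Char 8 ('G'): step: R->4, L=1; G->plug->G->R->G->L->F->refl->C->L'->B->R'->H->plug->F
Char 9 ('C'): step: R->5, L=1; C->plug->C->R->D->L->A->refl->B->L'->F->R'->F->plug->H
Char 10 ('E'): step: R->6, L=1; E->plug->E->R->E->L->D->refl->G->L'->C->R'->B->plug->B

Answer: DBHCBGAFHB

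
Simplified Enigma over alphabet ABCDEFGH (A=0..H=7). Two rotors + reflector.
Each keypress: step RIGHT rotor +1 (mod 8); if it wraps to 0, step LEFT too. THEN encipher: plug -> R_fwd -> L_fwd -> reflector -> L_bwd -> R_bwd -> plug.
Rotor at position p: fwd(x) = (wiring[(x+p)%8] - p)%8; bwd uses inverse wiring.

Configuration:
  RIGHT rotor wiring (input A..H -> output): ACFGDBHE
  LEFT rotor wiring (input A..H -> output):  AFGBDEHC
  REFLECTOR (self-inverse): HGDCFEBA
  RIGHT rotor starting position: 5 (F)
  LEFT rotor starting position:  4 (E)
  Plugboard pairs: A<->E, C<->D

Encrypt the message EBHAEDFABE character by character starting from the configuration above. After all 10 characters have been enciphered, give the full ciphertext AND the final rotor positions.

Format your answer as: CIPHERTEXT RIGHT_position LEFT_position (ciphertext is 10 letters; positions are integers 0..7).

Answer: FHEBDHHDDA 7 5

Derivation:
Char 1 ('E'): step: R->6, L=4; E->plug->A->R->B->L->A->refl->H->L'->A->R'->F->plug->F
Char 2 ('B'): step: R->7, L=4; B->plug->B->R->B->L->A->refl->H->L'->A->R'->H->plug->H
Char 3 ('H'): step: R->0, L->5 (L advanced); H->plug->H->R->E->L->A->refl->H->L'->A->R'->A->plug->E
Char 4 ('A'): step: R->1, L=5; A->plug->E->R->A->L->H->refl->A->L'->E->R'->B->plug->B
Char 5 ('E'): step: R->2, L=5; E->plug->A->R->D->L->D->refl->C->L'->B->R'->C->plug->D
Char 6 ('D'): step: R->3, L=5; D->plug->C->R->G->L->E->refl->F->L'->C->R'->H->plug->H
Char 7 ('F'): step: R->4, L=5; F->plug->F->R->G->L->E->refl->F->L'->C->R'->H->plug->H
Char 8 ('A'): step: R->5, L=5; A->plug->E->R->F->L->B->refl->G->L'->H->R'->C->plug->D
Char 9 ('B'): step: R->6, L=5; B->plug->B->R->G->L->E->refl->F->L'->C->R'->C->plug->D
Char 10 ('E'): step: R->7, L=5; E->plug->A->R->F->L->B->refl->G->L'->H->R'->E->plug->A
Final: ciphertext=FHEBDHHDDA, RIGHT=7, LEFT=5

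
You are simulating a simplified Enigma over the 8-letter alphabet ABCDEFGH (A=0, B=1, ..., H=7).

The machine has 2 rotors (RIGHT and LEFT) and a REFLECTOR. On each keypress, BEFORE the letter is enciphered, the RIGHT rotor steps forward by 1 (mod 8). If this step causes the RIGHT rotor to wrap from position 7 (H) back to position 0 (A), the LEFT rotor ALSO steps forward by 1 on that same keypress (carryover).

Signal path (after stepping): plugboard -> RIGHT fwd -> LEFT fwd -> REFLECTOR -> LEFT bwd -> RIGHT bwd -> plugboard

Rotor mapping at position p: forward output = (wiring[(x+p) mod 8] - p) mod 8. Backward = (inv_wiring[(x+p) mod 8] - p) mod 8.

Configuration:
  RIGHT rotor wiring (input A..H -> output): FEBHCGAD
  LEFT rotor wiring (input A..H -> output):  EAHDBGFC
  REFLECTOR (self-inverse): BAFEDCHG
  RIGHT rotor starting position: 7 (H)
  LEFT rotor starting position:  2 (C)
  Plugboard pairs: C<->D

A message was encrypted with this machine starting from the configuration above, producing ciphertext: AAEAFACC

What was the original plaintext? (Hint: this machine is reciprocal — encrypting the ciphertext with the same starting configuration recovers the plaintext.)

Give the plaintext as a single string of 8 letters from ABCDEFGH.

Answer: GDGGGFEG

Derivation:
Char 1 ('A'): step: R->0, L->3 (L advanced); A->plug->A->R->F->L->B->refl->A->L'->A->R'->G->plug->G
Char 2 ('A'): step: R->1, L=3; A->plug->A->R->D->L->C->refl->F->L'->G->R'->C->plug->D
Char 3 ('E'): step: R->2, L=3; E->plug->E->R->G->L->F->refl->C->L'->D->R'->G->plug->G
Char 4 ('A'): step: R->3, L=3; A->plug->A->R->E->L->H->refl->G->L'->B->R'->G->plug->G
Char 5 ('F'): step: R->4, L=3; F->plug->F->R->A->L->A->refl->B->L'->F->R'->G->plug->G
Char 6 ('A'): step: R->5, L=3; A->plug->A->R->B->L->G->refl->H->L'->E->R'->F->plug->F
Char 7 ('C'): step: R->6, L=3; C->plug->D->R->G->L->F->refl->C->L'->D->R'->E->plug->E
Char 8 ('C'): step: R->7, L=3; C->plug->D->R->C->L->D->refl->E->L'->H->R'->G->plug->G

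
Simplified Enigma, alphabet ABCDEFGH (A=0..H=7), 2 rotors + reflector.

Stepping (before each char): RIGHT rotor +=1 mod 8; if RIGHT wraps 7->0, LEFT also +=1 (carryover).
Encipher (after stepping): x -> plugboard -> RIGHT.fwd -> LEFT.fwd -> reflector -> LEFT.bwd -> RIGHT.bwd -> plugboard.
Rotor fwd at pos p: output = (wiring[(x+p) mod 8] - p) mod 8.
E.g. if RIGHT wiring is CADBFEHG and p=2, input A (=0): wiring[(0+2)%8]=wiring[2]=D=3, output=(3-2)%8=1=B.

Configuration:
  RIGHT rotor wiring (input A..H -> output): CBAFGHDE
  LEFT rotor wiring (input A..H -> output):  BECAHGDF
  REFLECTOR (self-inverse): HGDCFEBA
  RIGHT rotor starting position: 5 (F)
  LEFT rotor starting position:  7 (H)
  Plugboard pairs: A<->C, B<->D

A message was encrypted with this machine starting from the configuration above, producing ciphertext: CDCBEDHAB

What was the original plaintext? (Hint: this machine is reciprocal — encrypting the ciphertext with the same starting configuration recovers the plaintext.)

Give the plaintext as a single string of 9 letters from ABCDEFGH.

Char 1 ('C'): step: R->6, L=7; C->plug->A->R->F->L->A->refl->H->L'->G->R'->B->plug->D
Char 2 ('D'): step: R->7, L=7; D->plug->B->R->D->L->D->refl->C->L'->B->R'->D->plug->B
Char 3 ('C'): step: R->0, L->0 (L advanced); C->plug->A->R->C->L->C->refl->D->L'->G->R'->E->plug->E
Char 4 ('B'): step: R->1, L=0; B->plug->D->R->F->L->G->refl->B->L'->A->R'->A->plug->C
Char 5 ('E'): step: R->2, L=0; E->plug->E->R->B->L->E->refl->F->L'->H->R'->H->plug->H
Char 6 ('D'): step: R->3, L=0; D->plug->B->R->D->L->A->refl->H->L'->E->R'->C->plug->A
Char 7 ('H'): step: R->4, L=0; H->plug->H->R->B->L->E->refl->F->L'->H->R'->C->plug->A
Char 8 ('A'): step: R->5, L=0; A->plug->C->R->H->L->F->refl->E->L'->B->R'->H->plug->H
Char 9 ('B'): step: R->6, L=0; B->plug->D->R->D->L->A->refl->H->L'->E->R'->C->plug->A

Answer: DBECHAAHA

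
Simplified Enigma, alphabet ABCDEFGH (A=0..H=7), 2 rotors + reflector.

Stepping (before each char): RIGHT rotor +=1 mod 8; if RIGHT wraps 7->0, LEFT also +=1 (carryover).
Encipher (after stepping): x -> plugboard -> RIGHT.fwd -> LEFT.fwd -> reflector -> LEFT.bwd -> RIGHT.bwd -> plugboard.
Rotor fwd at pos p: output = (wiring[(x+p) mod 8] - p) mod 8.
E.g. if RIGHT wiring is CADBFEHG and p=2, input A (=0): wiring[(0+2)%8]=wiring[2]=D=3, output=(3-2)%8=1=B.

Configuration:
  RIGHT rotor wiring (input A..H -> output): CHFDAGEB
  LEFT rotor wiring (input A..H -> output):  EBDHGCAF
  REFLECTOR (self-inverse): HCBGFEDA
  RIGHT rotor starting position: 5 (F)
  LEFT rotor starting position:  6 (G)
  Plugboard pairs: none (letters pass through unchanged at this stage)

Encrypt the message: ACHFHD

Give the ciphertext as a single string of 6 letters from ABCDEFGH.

Answer: DHDHDC

Derivation:
Char 1 ('A'): step: R->6, L=6; A->plug->A->R->G->L->A->refl->H->L'->B->R'->D->plug->D
Char 2 ('C'): step: R->7, L=6; C->plug->C->R->A->L->C->refl->B->L'->F->R'->H->plug->H
Char 3 ('H'): step: R->0, L->7 (L advanced); H->plug->H->R->B->L->F->refl->E->L'->D->R'->D->plug->D
Char 4 ('F'): step: R->1, L=7; F->plug->F->R->D->L->E->refl->F->L'->B->R'->H->plug->H
Char 5 ('H'): step: R->2, L=7; H->plug->H->R->F->L->H->refl->A->L'->E->R'->D->plug->D
Char 6 ('D'): step: R->3, L=7; D->plug->D->R->B->L->F->refl->E->L'->D->R'->C->plug->C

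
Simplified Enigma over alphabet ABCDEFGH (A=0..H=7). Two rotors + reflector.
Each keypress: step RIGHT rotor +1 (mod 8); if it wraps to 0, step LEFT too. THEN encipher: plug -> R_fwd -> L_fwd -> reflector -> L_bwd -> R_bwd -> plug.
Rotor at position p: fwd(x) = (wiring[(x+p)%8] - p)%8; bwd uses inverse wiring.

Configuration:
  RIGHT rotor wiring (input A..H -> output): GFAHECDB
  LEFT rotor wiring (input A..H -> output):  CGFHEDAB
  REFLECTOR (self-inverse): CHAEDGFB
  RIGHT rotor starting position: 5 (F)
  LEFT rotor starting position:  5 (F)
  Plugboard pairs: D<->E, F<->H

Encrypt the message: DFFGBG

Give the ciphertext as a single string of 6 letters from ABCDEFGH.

Char 1 ('D'): step: R->6, L=5; D->plug->E->R->C->L->E->refl->D->L'->B->R'->F->plug->H
Char 2 ('F'): step: R->7, L=5; F->plug->H->R->E->L->B->refl->H->L'->H->R'->B->plug->B
Char 3 ('F'): step: R->0, L->6 (L advanced); F->plug->H->R->B->L->D->refl->E->L'->C->R'->F->plug->H
Char 4 ('G'): step: R->1, L=6; G->plug->G->R->A->L->C->refl->A->L'->D->R'->D->plug->E
Char 5 ('B'): step: R->2, L=6; B->plug->B->R->F->L->B->refl->H->L'->E->R'->G->plug->G
Char 6 ('G'): step: R->3, L=6; G->plug->G->R->C->L->E->refl->D->L'->B->R'->B->plug->B

Answer: HBHEGB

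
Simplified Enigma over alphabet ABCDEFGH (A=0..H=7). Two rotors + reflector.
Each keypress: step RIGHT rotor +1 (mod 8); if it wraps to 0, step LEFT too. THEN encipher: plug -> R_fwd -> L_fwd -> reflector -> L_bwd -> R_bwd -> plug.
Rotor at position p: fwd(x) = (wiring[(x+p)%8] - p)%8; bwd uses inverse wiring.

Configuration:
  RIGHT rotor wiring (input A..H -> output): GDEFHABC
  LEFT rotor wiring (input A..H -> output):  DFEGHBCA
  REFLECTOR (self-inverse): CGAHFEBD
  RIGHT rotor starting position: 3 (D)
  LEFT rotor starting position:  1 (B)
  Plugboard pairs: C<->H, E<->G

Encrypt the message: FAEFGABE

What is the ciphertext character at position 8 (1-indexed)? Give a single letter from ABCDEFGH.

Char 1 ('F'): step: R->4, L=1; F->plug->F->R->H->L->C->refl->A->L'->E->R'->B->plug->B
Char 2 ('A'): step: R->5, L=1; A->plug->A->R->D->L->G->refl->B->L'->F->R'->C->plug->H
Char 3 ('E'): step: R->6, L=1; E->plug->G->R->B->L->D->refl->H->L'->G->R'->E->plug->G
Char 4 ('F'): step: R->7, L=1; F->plug->F->R->A->L->E->refl->F->L'->C->R'->H->plug->C
Char 5 ('G'): step: R->0, L->2 (L advanced); G->plug->E->R->H->L->D->refl->H->L'->D->R'->B->plug->B
Char 6 ('A'): step: R->1, L=2; A->plug->A->R->C->L->F->refl->E->L'->B->R'->G->plug->E
Char 7 ('B'): step: R->2, L=2; B->plug->B->R->D->L->H->refl->D->L'->H->R'->E->plug->G
Char 8 ('E'): step: R->3, L=2; E->plug->G->R->A->L->C->refl->A->L'->E->R'->B->plug->B

B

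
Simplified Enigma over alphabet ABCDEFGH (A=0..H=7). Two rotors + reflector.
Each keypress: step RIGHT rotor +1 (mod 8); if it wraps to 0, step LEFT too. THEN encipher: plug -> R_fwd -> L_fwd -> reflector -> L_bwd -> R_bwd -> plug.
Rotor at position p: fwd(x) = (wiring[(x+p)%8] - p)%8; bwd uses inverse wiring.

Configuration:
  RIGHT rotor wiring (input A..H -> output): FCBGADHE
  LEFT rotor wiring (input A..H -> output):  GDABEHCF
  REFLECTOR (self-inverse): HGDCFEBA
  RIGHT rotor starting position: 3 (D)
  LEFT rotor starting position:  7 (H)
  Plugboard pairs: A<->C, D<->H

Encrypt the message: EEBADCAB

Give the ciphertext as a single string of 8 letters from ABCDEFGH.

Answer: FBCDGFHF

Derivation:
Char 1 ('E'): step: R->4, L=7; E->plug->E->R->B->L->H->refl->A->L'->G->R'->F->plug->F
Char 2 ('E'): step: R->5, L=7; E->plug->E->R->F->L->F->refl->E->L'->C->R'->B->plug->B
Char 3 ('B'): step: R->6, L=7; B->plug->B->R->G->L->A->refl->H->L'->B->R'->A->plug->C
Char 4 ('A'): step: R->7, L=7; A->plug->C->R->D->L->B->refl->G->L'->A->R'->H->plug->D
Char 5 ('D'): step: R->0, L->0 (L advanced); D->plug->H->R->E->L->E->refl->F->L'->H->R'->G->plug->G
Char 6 ('C'): step: R->1, L=0; C->plug->A->R->B->L->D->refl->C->L'->G->R'->F->plug->F
Char 7 ('A'): step: R->2, L=0; A->plug->C->R->G->L->C->refl->D->L'->B->R'->D->plug->H
Char 8 ('B'): step: R->3, L=0; B->plug->B->R->F->L->H->refl->A->L'->C->R'->F->plug->F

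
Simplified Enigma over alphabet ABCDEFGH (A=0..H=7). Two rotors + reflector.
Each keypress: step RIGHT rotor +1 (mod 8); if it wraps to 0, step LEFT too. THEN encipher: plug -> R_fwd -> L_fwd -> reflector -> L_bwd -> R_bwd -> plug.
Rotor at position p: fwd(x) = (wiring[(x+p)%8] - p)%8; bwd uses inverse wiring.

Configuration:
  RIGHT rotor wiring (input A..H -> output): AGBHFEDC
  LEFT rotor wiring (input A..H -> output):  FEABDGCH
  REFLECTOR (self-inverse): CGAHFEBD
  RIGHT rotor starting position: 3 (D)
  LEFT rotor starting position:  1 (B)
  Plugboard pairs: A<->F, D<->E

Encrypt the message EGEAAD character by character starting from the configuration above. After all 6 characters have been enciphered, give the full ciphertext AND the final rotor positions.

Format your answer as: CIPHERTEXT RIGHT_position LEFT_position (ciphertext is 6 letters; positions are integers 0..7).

Answer: GEAGEF 1 2

Derivation:
Char 1 ('E'): step: R->4, L=1; E->plug->D->R->G->L->G->refl->B->L'->F->R'->G->plug->G
Char 2 ('G'): step: R->5, L=1; G->plug->G->R->C->L->A->refl->C->L'->D->R'->D->plug->E
Char 3 ('E'): step: R->6, L=1; E->plug->D->R->A->L->D->refl->H->L'->B->R'->F->plug->A
Char 4 ('A'): step: R->7, L=1; A->plug->F->R->G->L->G->refl->B->L'->F->R'->G->plug->G
Char 5 ('A'): step: R->0, L->2 (L advanced); A->plug->F->R->E->L->A->refl->C->L'->H->R'->D->plug->E
Char 6 ('D'): step: R->1, L=2; D->plug->E->R->D->L->E->refl->F->L'->F->R'->A->plug->F
Final: ciphertext=GEAGEF, RIGHT=1, LEFT=2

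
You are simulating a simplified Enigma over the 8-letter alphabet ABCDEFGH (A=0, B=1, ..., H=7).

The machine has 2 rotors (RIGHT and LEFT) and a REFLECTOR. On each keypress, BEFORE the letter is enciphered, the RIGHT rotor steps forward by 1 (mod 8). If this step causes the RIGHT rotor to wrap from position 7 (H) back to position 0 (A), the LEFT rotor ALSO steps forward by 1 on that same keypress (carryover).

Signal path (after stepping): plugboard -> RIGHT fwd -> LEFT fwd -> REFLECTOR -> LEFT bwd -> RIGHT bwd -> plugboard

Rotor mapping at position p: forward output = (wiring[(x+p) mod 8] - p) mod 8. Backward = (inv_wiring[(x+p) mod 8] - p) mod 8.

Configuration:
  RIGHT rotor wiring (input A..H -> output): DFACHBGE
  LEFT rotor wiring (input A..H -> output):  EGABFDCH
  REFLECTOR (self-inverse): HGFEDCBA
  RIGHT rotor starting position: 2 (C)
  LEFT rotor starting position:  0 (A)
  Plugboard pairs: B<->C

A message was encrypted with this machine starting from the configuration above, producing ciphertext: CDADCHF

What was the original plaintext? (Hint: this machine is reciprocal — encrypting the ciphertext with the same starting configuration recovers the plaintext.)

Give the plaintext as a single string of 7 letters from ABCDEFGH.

Answer: BCDEBBD

Derivation:
Char 1 ('C'): step: R->3, L=0; C->plug->B->R->E->L->F->refl->C->L'->G->R'->C->plug->B
Char 2 ('D'): step: R->4, L=0; D->plug->D->R->A->L->E->refl->D->L'->F->R'->B->plug->C
Char 3 ('A'): step: R->5, L=0; A->plug->A->R->E->L->F->refl->C->L'->G->R'->D->plug->D
Char 4 ('D'): step: R->6, L=0; D->plug->D->R->H->L->H->refl->A->L'->C->R'->E->plug->E
Char 5 ('C'): step: R->7, L=0; C->plug->B->R->E->L->F->refl->C->L'->G->R'->C->plug->B
Char 6 ('H'): step: R->0, L->1 (L advanced); H->plug->H->R->E->L->C->refl->F->L'->A->R'->C->plug->B
Char 7 ('F'): step: R->1, L=1; F->plug->F->R->F->L->B->refl->G->L'->G->R'->D->plug->D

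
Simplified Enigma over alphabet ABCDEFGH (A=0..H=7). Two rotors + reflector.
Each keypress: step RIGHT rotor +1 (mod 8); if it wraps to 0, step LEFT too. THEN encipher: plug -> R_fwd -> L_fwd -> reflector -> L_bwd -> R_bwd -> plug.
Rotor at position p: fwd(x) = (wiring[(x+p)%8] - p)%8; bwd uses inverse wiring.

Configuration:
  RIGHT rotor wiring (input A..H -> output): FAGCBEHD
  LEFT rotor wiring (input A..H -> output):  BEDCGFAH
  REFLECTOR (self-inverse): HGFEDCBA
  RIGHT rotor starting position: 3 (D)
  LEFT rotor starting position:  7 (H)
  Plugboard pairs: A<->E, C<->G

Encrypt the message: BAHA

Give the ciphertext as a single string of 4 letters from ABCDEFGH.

Char 1 ('B'): step: R->4, L=7; B->plug->B->R->A->L->A->refl->H->L'->F->R'->A->plug->E
Char 2 ('A'): step: R->5, L=7; A->plug->E->R->D->L->E->refl->D->L'->E->R'->H->plug->H
Char 3 ('H'): step: R->6, L=7; H->plug->H->R->G->L->G->refl->B->L'->H->R'->C->plug->G
Char 4 ('A'): step: R->7, L=7; A->plug->E->R->D->L->E->refl->D->L'->E->R'->A->plug->E

Answer: EHGE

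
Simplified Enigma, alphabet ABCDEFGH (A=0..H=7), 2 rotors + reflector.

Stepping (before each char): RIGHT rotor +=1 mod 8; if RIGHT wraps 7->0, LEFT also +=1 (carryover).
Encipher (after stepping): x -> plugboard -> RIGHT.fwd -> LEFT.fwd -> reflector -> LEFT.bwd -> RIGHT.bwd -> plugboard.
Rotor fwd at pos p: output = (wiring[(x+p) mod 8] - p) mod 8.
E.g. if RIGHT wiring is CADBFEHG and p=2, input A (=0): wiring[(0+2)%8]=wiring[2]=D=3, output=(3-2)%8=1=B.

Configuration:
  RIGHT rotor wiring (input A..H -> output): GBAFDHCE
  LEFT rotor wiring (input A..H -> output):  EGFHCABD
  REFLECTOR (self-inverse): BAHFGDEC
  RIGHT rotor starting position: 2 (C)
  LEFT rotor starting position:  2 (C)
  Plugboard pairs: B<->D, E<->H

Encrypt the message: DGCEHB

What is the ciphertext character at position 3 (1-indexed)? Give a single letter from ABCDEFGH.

Char 1 ('D'): step: R->3, L=2; D->plug->B->R->A->L->D->refl->F->L'->B->R'->E->plug->H
Char 2 ('G'): step: R->4, L=2; G->plug->G->R->E->L->H->refl->C->L'->G->R'->C->plug->C
Char 3 ('C'): step: R->5, L=2; C->plug->C->R->H->L->E->refl->G->L'->D->R'->F->plug->F

F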